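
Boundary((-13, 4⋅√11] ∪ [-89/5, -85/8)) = {-89/5, 4⋅√11}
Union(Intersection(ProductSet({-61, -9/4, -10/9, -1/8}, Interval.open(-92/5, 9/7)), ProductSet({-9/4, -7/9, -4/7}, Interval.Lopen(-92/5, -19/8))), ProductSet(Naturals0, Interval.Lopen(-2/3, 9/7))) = Union(ProductSet({-9/4}, Interval.Lopen(-92/5, -19/8)), ProductSet(Naturals0, Interval.Lopen(-2/3, 9/7)))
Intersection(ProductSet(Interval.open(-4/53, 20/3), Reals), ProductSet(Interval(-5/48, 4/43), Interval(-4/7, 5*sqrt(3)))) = ProductSet(Interval.Lopen(-4/53, 4/43), Interval(-4/7, 5*sqrt(3)))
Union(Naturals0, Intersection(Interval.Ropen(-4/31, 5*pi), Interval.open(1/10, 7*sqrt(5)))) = Union(Interval.open(1/10, 7*sqrt(5)), Naturals0)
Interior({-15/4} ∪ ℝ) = ℝ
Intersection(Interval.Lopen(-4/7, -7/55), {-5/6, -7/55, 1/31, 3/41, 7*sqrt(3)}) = {-7/55}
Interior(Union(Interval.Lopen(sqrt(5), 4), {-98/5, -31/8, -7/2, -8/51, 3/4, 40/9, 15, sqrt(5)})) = Interval.open(sqrt(5), 4)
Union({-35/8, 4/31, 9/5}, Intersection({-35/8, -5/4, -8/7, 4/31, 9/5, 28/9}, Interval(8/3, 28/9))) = {-35/8, 4/31, 9/5, 28/9}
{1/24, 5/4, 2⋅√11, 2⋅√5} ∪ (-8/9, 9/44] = (-8/9, 9/44] ∪ {5/4, 2⋅√11, 2⋅√5}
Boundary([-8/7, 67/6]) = {-8/7, 67/6}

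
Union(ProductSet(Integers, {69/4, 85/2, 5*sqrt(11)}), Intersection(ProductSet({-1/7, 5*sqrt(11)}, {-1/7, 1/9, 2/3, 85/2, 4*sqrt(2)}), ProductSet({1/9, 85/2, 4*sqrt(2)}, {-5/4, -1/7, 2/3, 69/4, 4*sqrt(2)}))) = ProductSet(Integers, {69/4, 85/2, 5*sqrt(11)})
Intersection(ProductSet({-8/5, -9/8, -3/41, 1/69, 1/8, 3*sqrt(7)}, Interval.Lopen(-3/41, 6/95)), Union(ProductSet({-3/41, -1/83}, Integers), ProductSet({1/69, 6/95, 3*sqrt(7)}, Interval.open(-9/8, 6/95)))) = Union(ProductSet({-3/41}, Range(0, 1, 1)), ProductSet({1/69, 3*sqrt(7)}, Interval.open(-3/41, 6/95)))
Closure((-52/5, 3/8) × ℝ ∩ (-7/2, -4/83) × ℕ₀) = [-7/2, -4/83] × ℕ₀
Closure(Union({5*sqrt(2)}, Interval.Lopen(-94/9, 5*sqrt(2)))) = Interval(-94/9, 5*sqrt(2))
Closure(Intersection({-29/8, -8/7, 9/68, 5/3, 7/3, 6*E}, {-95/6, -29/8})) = {-29/8}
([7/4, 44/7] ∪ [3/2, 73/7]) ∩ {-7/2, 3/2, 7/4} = {3/2, 7/4}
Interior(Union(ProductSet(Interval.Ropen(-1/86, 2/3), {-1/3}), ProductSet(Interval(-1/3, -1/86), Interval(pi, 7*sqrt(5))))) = ProductSet(Interval.open(-1/3, -1/86), Interval.open(pi, 7*sqrt(5)))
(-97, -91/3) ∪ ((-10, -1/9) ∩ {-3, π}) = (-97, -91/3) ∪ {-3}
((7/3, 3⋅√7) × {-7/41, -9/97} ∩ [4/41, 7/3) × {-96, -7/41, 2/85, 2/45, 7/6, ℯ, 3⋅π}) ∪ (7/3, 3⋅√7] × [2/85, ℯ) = (7/3, 3⋅√7] × [2/85, ℯ)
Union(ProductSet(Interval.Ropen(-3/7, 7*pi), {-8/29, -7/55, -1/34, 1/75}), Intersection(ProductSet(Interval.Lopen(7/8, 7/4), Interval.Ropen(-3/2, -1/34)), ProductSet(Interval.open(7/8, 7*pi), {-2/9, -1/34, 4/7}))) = Union(ProductSet(Interval.Ropen(-3/7, 7*pi), {-8/29, -7/55, -1/34, 1/75}), ProductSet(Interval.Lopen(7/8, 7/4), {-2/9}))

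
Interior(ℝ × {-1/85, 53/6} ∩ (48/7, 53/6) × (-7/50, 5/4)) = ∅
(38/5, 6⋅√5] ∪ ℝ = (-∞, ∞)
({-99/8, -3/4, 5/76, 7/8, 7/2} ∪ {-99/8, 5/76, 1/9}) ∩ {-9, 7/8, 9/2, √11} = {7/8}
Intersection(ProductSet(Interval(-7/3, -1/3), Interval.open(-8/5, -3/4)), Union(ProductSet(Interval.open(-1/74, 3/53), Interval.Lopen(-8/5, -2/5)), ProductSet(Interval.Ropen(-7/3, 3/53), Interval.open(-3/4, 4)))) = EmptySet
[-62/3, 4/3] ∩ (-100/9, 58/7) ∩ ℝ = (-100/9, 4/3]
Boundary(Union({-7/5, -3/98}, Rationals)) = Reals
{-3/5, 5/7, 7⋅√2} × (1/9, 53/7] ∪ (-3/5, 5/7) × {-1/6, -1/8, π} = ((-3/5, 5/7) × {-1/6, -1/8, π}) ∪ ({-3/5, 5/7, 7⋅√2} × (1/9, 53/7])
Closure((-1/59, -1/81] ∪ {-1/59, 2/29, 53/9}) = [-1/59, -1/81] ∪ {2/29, 53/9}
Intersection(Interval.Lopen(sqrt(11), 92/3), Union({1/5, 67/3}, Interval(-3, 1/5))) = {67/3}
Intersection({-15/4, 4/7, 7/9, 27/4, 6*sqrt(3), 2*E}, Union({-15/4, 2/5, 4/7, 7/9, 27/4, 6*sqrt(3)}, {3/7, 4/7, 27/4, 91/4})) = {-15/4, 4/7, 7/9, 27/4, 6*sqrt(3)}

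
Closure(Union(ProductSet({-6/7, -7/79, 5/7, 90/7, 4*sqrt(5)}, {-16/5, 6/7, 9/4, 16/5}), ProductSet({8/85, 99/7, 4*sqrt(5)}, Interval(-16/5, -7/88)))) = Union(ProductSet({8/85, 99/7, 4*sqrt(5)}, Interval(-16/5, -7/88)), ProductSet({-6/7, -7/79, 5/7, 90/7, 4*sqrt(5)}, {-16/5, 6/7, 9/4, 16/5}))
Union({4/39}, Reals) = Reals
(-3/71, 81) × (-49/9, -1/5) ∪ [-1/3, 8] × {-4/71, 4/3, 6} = ([-1/3, 8] × {-4/71, 4/3, 6}) ∪ ((-3/71, 81) × (-49/9, -1/5))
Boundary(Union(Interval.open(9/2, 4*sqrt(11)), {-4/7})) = {-4/7, 9/2, 4*sqrt(11)}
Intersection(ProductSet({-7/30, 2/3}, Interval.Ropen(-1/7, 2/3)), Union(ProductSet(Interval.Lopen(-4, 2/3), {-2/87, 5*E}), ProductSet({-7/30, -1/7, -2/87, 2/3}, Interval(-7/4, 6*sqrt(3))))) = ProductSet({-7/30, 2/3}, Interval.Ropen(-1/7, 2/3))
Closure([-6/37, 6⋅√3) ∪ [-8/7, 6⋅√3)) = [-8/7, 6⋅√3]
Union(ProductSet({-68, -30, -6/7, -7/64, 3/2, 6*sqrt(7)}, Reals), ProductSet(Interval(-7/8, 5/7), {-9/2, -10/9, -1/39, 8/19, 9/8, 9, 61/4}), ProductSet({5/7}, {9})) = Union(ProductSet({-68, -30, -6/7, -7/64, 3/2, 6*sqrt(7)}, Reals), ProductSet(Interval(-7/8, 5/7), {-9/2, -10/9, -1/39, 8/19, 9/8, 9, 61/4}))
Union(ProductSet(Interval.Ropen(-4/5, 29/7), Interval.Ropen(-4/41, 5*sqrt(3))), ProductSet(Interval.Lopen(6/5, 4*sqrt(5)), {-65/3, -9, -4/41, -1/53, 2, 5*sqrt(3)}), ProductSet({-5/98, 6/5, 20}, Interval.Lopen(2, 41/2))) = Union(ProductSet({-5/98, 6/5, 20}, Interval.Lopen(2, 41/2)), ProductSet(Interval.Ropen(-4/5, 29/7), Interval.Ropen(-4/41, 5*sqrt(3))), ProductSet(Interval.Lopen(6/5, 4*sqrt(5)), {-65/3, -9, -4/41, -1/53, 2, 5*sqrt(3)}))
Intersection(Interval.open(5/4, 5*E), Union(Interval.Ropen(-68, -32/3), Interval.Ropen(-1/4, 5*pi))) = Interval.open(5/4, 5*E)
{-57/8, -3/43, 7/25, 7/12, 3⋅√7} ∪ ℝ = ℝ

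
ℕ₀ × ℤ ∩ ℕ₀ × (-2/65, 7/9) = ℕ₀ × {0}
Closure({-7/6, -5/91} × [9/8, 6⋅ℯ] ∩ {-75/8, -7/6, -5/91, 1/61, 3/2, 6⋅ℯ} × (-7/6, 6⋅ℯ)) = {-7/6, -5/91} × [9/8, 6⋅ℯ]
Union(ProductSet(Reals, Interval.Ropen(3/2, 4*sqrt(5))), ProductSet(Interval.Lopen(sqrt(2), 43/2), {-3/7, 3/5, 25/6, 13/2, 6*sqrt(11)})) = Union(ProductSet(Interval.Lopen(sqrt(2), 43/2), {-3/7, 3/5, 25/6, 13/2, 6*sqrt(11)}), ProductSet(Reals, Interval.Ropen(3/2, 4*sqrt(5))))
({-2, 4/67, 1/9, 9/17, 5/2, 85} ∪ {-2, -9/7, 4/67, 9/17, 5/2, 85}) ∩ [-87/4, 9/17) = {-2, -9/7, 4/67, 1/9}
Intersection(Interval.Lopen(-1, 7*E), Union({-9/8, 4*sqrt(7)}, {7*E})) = {4*sqrt(7), 7*E}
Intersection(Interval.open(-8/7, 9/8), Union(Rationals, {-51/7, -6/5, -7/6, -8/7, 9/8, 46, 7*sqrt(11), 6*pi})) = Intersection(Interval.open(-8/7, 9/8), Rationals)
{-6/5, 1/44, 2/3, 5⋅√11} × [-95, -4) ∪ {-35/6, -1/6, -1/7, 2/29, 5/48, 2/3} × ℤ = ({-35/6, -1/6, -1/7, 2/29, 5/48, 2/3} × ℤ) ∪ ({-6/5, 1/44, 2/3, 5⋅√11} × [-95, -4))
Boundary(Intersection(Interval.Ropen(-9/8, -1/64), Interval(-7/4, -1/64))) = {-9/8, -1/64}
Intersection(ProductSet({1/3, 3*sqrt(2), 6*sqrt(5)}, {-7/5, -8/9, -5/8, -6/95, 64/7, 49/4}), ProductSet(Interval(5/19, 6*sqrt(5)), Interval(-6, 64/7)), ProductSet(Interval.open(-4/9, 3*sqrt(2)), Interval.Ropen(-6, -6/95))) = ProductSet({1/3}, {-7/5, -8/9, -5/8})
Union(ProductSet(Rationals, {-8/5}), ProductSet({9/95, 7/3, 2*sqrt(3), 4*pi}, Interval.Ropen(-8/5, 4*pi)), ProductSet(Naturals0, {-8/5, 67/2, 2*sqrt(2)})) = Union(ProductSet({9/95, 7/3, 2*sqrt(3), 4*pi}, Interval.Ropen(-8/5, 4*pi)), ProductSet(Naturals0, {-8/5, 67/2, 2*sqrt(2)}), ProductSet(Rationals, {-8/5}))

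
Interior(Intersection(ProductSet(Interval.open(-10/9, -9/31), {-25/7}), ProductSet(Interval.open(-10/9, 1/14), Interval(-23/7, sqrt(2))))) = EmptySet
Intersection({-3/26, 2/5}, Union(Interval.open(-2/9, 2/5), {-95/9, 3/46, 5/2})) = {-3/26}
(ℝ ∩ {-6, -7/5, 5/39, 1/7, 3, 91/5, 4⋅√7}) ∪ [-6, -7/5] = [-6, -7/5] ∪ {5/39, 1/7, 3, 91/5, 4⋅√7}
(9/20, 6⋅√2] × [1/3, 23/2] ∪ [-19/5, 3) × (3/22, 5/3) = ([-19/5, 3) × (3/22, 5/3)) ∪ ((9/20, 6⋅√2] × [1/3, 23/2])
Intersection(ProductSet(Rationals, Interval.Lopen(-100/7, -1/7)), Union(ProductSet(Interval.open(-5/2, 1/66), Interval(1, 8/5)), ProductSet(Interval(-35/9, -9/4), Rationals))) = ProductSet(Intersection(Interval(-35/9, -9/4), Rationals), Intersection(Interval.Lopen(-100/7, -1/7), Rationals))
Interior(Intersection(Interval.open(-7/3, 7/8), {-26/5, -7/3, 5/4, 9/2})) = EmptySet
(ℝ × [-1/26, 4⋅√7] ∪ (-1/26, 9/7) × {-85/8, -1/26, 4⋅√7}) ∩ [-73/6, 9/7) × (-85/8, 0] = [-73/6, 9/7) × [-1/26, 0]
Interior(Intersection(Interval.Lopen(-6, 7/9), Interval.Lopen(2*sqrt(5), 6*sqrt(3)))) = EmptySet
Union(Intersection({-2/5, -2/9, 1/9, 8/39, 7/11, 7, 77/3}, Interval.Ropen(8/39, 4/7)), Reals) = Reals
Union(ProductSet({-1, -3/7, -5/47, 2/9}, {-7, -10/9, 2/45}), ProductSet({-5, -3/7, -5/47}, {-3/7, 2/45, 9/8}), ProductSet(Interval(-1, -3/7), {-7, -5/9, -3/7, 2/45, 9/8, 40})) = Union(ProductSet({-5, -3/7, -5/47}, {-3/7, 2/45, 9/8}), ProductSet({-1, -3/7, -5/47, 2/9}, {-7, -10/9, 2/45}), ProductSet(Interval(-1, -3/7), {-7, -5/9, -3/7, 2/45, 9/8, 40}))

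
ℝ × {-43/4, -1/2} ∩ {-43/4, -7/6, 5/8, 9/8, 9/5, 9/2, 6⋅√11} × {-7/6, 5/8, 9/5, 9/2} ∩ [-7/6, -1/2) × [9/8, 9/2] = ∅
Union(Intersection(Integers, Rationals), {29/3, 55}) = Union({29/3}, Integers)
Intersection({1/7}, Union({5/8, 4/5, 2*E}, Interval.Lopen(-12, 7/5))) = {1/7}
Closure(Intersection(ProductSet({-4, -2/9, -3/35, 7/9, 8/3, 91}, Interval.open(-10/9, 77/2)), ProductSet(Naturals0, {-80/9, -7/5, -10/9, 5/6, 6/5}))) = ProductSet({91}, {5/6, 6/5})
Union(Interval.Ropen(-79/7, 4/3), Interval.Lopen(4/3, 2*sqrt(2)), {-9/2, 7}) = Union({7}, Interval.Ropen(-79/7, 4/3), Interval.Lopen(4/3, 2*sqrt(2)))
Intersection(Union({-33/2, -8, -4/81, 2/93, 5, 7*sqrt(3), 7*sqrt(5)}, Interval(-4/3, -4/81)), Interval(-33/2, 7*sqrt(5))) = Union({-33/2, -8, 2/93, 5, 7*sqrt(3), 7*sqrt(5)}, Interval(-4/3, -4/81))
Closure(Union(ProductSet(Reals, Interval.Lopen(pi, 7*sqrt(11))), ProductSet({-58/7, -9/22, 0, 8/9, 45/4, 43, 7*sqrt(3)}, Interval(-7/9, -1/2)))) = Union(ProductSet({-58/7, -9/22, 0, 8/9, 45/4, 43, 7*sqrt(3)}, Interval(-7/9, -1/2)), ProductSet(Reals, Interval(pi, 7*sqrt(11))))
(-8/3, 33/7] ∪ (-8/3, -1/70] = (-8/3, 33/7]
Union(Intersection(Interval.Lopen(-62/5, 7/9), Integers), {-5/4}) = Union({-5/4}, Range(-12, 1, 1))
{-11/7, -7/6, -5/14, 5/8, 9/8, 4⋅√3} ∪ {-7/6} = {-11/7, -7/6, -5/14, 5/8, 9/8, 4⋅√3}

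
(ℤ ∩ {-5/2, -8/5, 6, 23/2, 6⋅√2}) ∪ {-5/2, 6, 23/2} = {-5/2, 6, 23/2}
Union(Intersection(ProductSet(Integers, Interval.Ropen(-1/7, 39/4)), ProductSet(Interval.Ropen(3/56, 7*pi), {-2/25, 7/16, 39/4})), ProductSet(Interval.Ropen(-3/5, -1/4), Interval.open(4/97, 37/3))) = Union(ProductSet(Interval.Ropen(-3/5, -1/4), Interval.open(4/97, 37/3)), ProductSet(Range(1, 22, 1), {-2/25, 7/16}))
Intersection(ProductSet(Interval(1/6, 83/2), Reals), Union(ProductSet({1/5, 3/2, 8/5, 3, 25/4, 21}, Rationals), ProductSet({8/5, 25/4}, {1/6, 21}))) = ProductSet({1/5, 3/2, 8/5, 3, 25/4, 21}, Rationals)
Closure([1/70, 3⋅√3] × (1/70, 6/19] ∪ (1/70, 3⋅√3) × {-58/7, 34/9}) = [1/70, 3⋅√3] × ({-58/7, 34/9} ∪ [1/70, 6/19])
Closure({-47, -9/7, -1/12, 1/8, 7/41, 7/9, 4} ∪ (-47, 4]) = [-47, 4]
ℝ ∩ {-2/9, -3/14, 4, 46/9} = {-2/9, -3/14, 4, 46/9}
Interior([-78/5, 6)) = (-78/5, 6)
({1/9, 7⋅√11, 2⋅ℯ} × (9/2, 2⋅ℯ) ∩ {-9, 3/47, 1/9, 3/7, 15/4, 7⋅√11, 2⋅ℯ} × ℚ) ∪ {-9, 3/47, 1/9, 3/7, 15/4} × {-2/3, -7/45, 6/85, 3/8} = ({-9, 3/47, 1/9, 3/7, 15/4} × {-2/3, -7/45, 6/85, 3/8}) ∪ ({1/9, 7⋅√11, 2⋅ℯ} × (ℚ ∩ (9/2, 2⋅ℯ)))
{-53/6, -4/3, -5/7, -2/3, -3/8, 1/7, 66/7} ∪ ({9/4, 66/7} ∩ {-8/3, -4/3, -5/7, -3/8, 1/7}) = {-53/6, -4/3, -5/7, -2/3, -3/8, 1/7, 66/7}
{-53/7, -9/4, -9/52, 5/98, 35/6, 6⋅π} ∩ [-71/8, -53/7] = {-53/7}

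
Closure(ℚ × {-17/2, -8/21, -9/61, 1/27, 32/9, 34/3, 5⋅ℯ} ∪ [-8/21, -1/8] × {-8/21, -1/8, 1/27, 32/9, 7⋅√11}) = (ℝ × {-17/2, -8/21, -9/61, 1/27, 32/9, 34/3, 5⋅ℯ}) ∪ ([-8/21, -1/8] × {-8/21, -1/8, 1/27, 32/9, 7⋅√11})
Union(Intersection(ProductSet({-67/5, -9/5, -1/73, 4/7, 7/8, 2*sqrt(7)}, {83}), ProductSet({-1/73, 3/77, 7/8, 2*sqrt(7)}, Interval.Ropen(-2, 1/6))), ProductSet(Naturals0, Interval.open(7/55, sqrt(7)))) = ProductSet(Naturals0, Interval.open(7/55, sqrt(7)))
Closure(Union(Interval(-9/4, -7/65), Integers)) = Union(Integers, Interval(-9/4, -7/65))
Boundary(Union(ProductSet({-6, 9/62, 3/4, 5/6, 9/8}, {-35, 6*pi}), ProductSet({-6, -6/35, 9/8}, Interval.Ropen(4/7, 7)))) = Union(ProductSet({-6, -6/35, 9/8}, Interval(4/7, 7)), ProductSet({-6, 9/62, 3/4, 5/6, 9/8}, {-35, 6*pi}))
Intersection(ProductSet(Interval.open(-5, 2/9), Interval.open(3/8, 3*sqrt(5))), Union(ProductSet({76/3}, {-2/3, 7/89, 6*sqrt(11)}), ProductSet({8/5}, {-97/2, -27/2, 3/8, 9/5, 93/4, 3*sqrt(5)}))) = EmptySet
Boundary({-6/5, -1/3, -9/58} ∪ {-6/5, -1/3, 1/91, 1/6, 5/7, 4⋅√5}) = {-6/5, -1/3, -9/58, 1/91, 1/6, 5/7, 4⋅√5}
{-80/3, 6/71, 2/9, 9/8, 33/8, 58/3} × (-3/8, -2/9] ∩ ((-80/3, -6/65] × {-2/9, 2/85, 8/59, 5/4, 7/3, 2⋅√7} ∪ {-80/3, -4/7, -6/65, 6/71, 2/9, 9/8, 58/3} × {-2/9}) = {-80/3, 6/71, 2/9, 9/8, 58/3} × {-2/9}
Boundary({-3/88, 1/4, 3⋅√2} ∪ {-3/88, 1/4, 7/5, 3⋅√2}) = {-3/88, 1/4, 7/5, 3⋅√2}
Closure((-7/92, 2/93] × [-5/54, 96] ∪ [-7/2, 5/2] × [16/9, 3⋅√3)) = ([-7/92, 2/93] × {-5/54, 96}) ∪ ((-7/92, 2/93] × [-5/54, 96]) ∪ ({-7/2, 5/2} × [16/9, 3⋅√3]) ∪ ([-7/2, 5/2] × [16/9, 3⋅√3)) ∪ ({-7/92, 2/93} × ([-5/54, 16/9] ∪ [3⋅√3, 96])) ∪ (([-7/2, -7/92] ∪ [2/93, 5/2]) × {16/9, 3⋅√3})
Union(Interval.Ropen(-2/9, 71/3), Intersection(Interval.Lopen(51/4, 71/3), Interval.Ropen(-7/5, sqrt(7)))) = Interval.Ropen(-2/9, 71/3)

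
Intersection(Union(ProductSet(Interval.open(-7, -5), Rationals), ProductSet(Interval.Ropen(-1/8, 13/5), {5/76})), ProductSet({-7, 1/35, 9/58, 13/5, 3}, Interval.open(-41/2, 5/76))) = EmptySet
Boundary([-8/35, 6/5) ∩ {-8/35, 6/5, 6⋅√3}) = {-8/35}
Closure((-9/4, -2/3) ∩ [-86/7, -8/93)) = [-9/4, -2/3]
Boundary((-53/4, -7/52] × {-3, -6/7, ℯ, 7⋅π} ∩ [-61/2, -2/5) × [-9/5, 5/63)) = [-53/4, -2/5] × {-6/7}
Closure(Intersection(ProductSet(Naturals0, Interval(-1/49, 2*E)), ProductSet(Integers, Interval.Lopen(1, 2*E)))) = ProductSet(Naturals0, Interval(1, 2*E))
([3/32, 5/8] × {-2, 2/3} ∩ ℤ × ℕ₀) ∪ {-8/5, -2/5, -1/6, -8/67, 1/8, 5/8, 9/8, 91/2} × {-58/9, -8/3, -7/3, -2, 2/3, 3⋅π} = {-8/5, -2/5, -1/6, -8/67, 1/8, 5/8, 9/8, 91/2} × {-58/9, -8/3, -7/3, -2, 2/3, 3⋅π}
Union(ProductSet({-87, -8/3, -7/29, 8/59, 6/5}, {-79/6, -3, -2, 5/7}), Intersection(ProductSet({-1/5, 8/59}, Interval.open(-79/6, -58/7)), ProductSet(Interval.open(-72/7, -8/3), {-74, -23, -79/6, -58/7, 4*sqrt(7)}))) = ProductSet({-87, -8/3, -7/29, 8/59, 6/5}, {-79/6, -3, -2, 5/7})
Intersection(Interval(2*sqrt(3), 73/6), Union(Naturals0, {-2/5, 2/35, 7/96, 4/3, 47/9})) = Union({47/9}, Range(4, 13, 1))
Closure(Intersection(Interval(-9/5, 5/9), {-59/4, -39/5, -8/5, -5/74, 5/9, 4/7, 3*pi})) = {-8/5, -5/74, 5/9}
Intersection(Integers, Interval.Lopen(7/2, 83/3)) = Range(4, 28, 1)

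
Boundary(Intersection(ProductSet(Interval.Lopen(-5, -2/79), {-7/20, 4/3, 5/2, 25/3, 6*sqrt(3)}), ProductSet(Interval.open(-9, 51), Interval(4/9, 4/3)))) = ProductSet(Interval(-5, -2/79), {4/3})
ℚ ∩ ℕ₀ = ℕ₀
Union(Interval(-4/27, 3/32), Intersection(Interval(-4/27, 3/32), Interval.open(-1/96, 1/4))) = Interval(-4/27, 3/32)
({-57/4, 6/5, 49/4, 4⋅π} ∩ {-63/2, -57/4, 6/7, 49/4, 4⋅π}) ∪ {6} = {-57/4, 6, 49/4, 4⋅π}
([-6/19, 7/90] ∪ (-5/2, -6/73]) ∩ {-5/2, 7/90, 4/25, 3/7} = {7/90}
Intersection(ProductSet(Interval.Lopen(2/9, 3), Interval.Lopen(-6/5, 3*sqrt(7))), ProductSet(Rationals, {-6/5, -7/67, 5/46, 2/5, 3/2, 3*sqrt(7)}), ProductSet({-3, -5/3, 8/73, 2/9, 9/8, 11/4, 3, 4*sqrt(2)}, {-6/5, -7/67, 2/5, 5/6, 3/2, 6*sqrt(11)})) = ProductSet({9/8, 11/4, 3}, {-7/67, 2/5, 3/2})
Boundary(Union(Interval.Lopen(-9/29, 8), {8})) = {-9/29, 8}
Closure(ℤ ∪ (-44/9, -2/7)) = ℤ ∪ [-44/9, -2/7]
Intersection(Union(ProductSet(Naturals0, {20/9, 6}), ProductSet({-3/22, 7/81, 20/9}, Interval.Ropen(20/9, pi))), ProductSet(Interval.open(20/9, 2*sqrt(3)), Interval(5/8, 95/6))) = ProductSet(Range(3, 4, 1), {20/9, 6})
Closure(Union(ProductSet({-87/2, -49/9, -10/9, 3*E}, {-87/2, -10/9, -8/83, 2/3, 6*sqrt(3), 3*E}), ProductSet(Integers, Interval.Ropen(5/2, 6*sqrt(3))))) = Union(ProductSet({-87/2, -49/9, -10/9, 3*E}, {-87/2, -10/9, -8/83, 2/3, 6*sqrt(3), 3*E}), ProductSet(Integers, Interval(5/2, 6*sqrt(3))))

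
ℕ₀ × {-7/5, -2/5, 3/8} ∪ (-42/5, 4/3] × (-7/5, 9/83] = (ℕ₀ × {-7/5, -2/5, 3/8}) ∪ ((-42/5, 4/3] × (-7/5, 9/83])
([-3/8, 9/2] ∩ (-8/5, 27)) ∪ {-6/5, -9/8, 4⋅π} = {-6/5, -9/8, 4⋅π} ∪ [-3/8, 9/2]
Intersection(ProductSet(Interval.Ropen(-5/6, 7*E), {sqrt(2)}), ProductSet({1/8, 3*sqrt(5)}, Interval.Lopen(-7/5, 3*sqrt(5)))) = ProductSet({1/8, 3*sqrt(5)}, {sqrt(2)})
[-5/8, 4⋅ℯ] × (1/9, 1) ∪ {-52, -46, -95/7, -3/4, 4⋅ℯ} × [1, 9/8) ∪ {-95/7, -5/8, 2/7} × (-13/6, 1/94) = ({-95/7, -5/8, 2/7} × (-13/6, 1/94)) ∪ ([-5/8, 4⋅ℯ] × (1/9, 1)) ∪ ({-52, -46, -95/7, -3/4, 4⋅ℯ} × [1, 9/8))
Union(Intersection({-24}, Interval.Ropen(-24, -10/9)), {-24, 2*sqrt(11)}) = {-24, 2*sqrt(11)}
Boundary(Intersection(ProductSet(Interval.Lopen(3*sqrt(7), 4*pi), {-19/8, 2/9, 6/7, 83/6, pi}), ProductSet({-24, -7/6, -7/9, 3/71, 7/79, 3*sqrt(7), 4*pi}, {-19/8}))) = ProductSet({4*pi}, {-19/8})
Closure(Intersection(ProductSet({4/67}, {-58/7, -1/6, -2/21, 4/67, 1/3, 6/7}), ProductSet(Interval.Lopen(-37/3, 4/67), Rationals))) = ProductSet({4/67}, {-58/7, -1/6, -2/21, 4/67, 1/3, 6/7})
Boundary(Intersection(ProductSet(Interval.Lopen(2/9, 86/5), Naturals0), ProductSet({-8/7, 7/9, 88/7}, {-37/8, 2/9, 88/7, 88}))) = ProductSet({7/9, 88/7}, {88})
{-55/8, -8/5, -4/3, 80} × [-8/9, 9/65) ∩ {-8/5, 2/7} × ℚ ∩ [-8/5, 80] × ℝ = {-8/5} × (ℚ ∩ [-8/9, 9/65))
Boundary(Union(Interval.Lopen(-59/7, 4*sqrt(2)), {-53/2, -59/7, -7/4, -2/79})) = {-53/2, -59/7, 4*sqrt(2)}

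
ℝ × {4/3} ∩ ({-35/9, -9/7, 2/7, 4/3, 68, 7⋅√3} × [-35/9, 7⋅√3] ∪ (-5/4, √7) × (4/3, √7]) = {-35/9, -9/7, 2/7, 4/3, 68, 7⋅√3} × {4/3}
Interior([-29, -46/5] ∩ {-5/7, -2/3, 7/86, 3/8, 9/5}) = ∅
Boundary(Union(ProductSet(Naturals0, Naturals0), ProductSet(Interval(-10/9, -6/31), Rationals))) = Union(ProductSet(Interval(-10/9, -6/31), Reals), ProductSet(Naturals0, Naturals0))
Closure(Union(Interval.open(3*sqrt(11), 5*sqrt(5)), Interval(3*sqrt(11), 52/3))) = Interval(3*sqrt(11), 52/3)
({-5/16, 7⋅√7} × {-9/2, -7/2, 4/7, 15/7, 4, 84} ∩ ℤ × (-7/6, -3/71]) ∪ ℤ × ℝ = ℤ × ℝ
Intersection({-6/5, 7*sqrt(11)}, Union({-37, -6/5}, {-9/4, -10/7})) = {-6/5}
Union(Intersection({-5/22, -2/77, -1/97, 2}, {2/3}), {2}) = {2}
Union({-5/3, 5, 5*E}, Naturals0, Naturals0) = Union({-5/3, 5*E}, Naturals0)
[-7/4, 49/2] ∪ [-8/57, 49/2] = [-7/4, 49/2]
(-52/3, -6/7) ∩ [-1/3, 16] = ∅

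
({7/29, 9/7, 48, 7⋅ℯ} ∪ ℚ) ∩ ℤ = ℤ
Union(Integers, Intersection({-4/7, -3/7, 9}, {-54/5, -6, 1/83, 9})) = Integers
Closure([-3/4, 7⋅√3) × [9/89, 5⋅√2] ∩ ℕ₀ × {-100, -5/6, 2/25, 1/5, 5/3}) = {0, 1, …, 12} × {1/5, 5/3}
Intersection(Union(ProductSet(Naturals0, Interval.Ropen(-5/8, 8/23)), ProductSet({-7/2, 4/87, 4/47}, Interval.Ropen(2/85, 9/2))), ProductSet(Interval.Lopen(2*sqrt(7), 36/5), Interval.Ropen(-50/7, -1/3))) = ProductSet(Range(6, 8, 1), Interval.Ropen(-5/8, -1/3))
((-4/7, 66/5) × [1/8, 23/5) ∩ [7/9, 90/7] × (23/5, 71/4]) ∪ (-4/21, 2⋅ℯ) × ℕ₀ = (-4/21, 2⋅ℯ) × ℕ₀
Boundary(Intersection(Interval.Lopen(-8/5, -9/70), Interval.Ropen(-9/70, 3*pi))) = {-9/70}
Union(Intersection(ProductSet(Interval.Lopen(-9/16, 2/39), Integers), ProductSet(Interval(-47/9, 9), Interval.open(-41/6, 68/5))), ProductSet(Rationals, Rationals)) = Union(ProductSet(Interval.Lopen(-9/16, 2/39), Range(-6, 14, 1)), ProductSet(Rationals, Rationals))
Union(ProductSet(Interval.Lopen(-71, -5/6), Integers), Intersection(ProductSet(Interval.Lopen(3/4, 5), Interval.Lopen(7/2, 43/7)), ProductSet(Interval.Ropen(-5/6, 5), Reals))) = Union(ProductSet(Interval.Lopen(-71, -5/6), Integers), ProductSet(Interval.open(3/4, 5), Interval.Lopen(7/2, 43/7)))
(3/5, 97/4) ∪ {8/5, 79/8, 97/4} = (3/5, 97/4]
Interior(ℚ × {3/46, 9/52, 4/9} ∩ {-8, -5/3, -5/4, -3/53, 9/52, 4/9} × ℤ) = ∅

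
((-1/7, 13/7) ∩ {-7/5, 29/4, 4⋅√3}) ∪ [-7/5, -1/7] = [-7/5, -1/7]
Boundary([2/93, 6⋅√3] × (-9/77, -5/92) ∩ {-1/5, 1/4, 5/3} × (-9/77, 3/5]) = {1/4, 5/3} × [-9/77, -5/92]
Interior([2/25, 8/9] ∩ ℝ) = (2/25, 8/9)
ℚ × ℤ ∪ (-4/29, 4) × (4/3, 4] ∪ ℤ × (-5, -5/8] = (ℚ × ℤ) ∪ (ℤ × (-5, -5/8]) ∪ ((-4/29, 4) × (4/3, 4])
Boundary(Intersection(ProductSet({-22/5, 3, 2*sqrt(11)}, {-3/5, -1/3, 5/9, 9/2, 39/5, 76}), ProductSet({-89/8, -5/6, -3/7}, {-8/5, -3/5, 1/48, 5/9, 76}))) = EmptySet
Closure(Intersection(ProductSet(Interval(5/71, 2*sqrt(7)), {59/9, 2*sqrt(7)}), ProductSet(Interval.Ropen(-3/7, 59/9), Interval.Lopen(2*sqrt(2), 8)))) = ProductSet(Interval(5/71, 2*sqrt(7)), {59/9, 2*sqrt(7)})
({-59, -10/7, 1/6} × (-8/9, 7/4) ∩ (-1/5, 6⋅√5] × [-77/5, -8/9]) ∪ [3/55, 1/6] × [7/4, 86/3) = [3/55, 1/6] × [7/4, 86/3)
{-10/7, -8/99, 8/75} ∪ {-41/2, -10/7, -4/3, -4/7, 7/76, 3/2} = {-41/2, -10/7, -4/3, -4/7, -8/99, 7/76, 8/75, 3/2}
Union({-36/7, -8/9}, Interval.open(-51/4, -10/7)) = Union({-8/9}, Interval.open(-51/4, -10/7))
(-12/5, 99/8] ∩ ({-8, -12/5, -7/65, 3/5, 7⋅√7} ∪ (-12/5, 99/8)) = (-12/5, 99/8)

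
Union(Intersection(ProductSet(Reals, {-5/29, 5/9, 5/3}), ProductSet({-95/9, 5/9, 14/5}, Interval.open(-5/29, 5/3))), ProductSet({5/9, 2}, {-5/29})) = Union(ProductSet({5/9, 2}, {-5/29}), ProductSet({-95/9, 5/9, 14/5}, {5/9}))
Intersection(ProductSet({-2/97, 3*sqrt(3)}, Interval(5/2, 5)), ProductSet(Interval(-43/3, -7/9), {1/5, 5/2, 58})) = EmptySet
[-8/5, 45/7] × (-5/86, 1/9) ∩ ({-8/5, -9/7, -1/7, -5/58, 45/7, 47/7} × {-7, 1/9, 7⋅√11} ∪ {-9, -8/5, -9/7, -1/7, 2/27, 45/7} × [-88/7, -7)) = ∅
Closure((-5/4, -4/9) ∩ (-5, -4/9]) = [-5/4, -4/9]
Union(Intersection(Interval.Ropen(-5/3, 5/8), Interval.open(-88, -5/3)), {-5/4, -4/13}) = {-5/4, -4/13}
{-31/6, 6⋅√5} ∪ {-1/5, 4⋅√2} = {-31/6, -1/5, 4⋅√2, 6⋅√5}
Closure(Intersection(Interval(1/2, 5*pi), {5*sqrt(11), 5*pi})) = {5*pi}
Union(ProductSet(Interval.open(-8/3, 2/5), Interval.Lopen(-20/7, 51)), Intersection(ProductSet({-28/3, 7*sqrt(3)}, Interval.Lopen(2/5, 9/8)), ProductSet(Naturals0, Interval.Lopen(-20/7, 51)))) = ProductSet(Interval.open(-8/3, 2/5), Interval.Lopen(-20/7, 51))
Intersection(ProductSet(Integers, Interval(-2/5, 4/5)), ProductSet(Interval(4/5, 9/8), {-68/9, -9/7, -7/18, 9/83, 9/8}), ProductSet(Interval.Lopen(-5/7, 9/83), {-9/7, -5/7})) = EmptySet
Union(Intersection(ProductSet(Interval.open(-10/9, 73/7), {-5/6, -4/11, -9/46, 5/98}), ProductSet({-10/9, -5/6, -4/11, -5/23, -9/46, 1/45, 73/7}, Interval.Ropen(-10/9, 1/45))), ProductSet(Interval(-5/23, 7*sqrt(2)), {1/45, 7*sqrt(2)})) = Union(ProductSet({-5/6, -4/11, -5/23, -9/46, 1/45}, {-5/6, -4/11, -9/46}), ProductSet(Interval(-5/23, 7*sqrt(2)), {1/45, 7*sqrt(2)}))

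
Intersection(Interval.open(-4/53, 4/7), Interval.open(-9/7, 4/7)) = Interval.open(-4/53, 4/7)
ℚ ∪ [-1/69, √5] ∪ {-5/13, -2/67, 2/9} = ℚ ∪ [-1/69, √5]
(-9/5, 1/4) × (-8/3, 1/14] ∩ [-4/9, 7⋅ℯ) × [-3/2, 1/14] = [-4/9, 1/4) × [-3/2, 1/14]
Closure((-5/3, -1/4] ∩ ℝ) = [-5/3, -1/4]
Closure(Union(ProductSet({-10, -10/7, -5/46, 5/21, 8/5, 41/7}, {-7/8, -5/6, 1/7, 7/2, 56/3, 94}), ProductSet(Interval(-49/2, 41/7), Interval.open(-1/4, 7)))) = Union(ProductSet({-10, -10/7, -5/46, 5/21, 8/5, 41/7}, {-7/8, -5/6, 1/7, 7/2, 56/3, 94}), ProductSet(Interval(-49/2, 41/7), Interval(-1/4, 7)))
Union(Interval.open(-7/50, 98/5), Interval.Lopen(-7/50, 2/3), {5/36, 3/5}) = Interval.open(-7/50, 98/5)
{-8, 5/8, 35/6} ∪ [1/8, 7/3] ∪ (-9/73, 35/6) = {-8} ∪ (-9/73, 35/6]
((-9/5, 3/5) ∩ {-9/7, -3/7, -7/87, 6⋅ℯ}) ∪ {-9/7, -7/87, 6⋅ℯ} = {-9/7, -3/7, -7/87, 6⋅ℯ}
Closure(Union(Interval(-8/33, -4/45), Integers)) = Union(Integers, Interval(-8/33, -4/45))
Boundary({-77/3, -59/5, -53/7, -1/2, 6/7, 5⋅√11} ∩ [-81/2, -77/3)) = ∅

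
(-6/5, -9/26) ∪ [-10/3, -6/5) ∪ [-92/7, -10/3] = [-92/7, -6/5) ∪ (-6/5, -9/26)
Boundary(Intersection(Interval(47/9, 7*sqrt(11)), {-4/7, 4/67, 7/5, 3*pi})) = {3*pi}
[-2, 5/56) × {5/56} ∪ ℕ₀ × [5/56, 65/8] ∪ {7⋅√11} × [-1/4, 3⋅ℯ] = (ℕ₀ × [5/56, 65/8]) ∪ ([-2, 5/56) × {5/56}) ∪ ({7⋅√11} × [-1/4, 3⋅ℯ])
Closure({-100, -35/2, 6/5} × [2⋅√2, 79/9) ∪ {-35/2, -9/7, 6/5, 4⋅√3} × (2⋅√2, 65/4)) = ({-100, -35/2, 6/5} × [2⋅√2, 79/9]) ∪ ({-35/2, -9/7, 6/5, 4⋅√3} × [2⋅√2, 65/4])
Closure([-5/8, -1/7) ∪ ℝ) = (-∞, ∞)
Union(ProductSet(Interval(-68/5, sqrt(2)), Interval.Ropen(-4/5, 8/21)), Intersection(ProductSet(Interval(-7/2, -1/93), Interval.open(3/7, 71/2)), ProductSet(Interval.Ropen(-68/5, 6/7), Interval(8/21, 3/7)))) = ProductSet(Interval(-68/5, sqrt(2)), Interval.Ropen(-4/5, 8/21))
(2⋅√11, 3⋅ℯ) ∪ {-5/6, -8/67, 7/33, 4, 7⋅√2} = {-5/6, -8/67, 7/33, 4, 7⋅√2} ∪ (2⋅√11, 3⋅ℯ)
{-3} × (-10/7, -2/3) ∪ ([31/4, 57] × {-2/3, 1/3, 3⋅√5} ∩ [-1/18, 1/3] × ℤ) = {-3} × (-10/7, -2/3)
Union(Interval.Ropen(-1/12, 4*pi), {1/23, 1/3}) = Interval.Ropen(-1/12, 4*pi)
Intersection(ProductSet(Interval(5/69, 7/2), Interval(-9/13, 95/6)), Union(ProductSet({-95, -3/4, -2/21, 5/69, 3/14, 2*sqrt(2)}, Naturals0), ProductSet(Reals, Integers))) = ProductSet(Interval(5/69, 7/2), Range(0, 16, 1))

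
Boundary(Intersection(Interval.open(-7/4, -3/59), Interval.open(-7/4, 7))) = {-7/4, -3/59}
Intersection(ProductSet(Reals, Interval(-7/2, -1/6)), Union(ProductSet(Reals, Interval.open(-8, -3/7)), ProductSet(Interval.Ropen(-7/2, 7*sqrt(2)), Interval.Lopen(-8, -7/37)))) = Union(ProductSet(Interval.Ropen(-7/2, 7*sqrt(2)), Interval(-7/2, -7/37)), ProductSet(Reals, Interval.Ropen(-7/2, -3/7)))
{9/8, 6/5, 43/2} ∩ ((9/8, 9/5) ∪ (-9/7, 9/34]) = {6/5}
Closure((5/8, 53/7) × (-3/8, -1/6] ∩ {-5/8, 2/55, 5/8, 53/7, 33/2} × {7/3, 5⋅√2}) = ∅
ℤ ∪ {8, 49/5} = ℤ ∪ {49/5}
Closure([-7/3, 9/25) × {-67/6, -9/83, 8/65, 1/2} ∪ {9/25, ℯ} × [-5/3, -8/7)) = ({9/25, ℯ} × [-5/3, -8/7]) ∪ ([-7/3, 9/25] × {-67/6, -9/83, 8/65, 1/2})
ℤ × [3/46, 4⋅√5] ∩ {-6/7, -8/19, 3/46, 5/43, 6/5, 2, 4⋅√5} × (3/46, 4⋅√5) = {2} × (3/46, 4⋅√5)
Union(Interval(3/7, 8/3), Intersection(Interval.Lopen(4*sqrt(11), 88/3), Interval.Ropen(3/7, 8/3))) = Interval(3/7, 8/3)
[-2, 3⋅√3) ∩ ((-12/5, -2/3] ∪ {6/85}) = [-2, -2/3] ∪ {6/85}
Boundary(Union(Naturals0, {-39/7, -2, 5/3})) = Union({-39/7, -2, 5/3}, Naturals0)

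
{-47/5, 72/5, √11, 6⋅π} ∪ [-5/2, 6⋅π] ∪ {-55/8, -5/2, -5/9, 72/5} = {-47/5, -55/8} ∪ [-5/2, 6⋅π]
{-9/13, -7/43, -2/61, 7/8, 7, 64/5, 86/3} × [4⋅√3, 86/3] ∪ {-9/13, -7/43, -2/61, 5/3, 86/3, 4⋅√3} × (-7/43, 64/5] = ({-9/13, -7/43, -2/61, 5/3, 86/3, 4⋅√3} × (-7/43, 64/5]) ∪ ({-9/13, -7/43, -2/61, 7/8, 7, 64/5, 86/3} × [4⋅√3, 86/3])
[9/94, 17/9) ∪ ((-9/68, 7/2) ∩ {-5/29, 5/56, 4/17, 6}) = {5/56} ∪ [9/94, 17/9)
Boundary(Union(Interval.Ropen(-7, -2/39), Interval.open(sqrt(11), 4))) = {-7, -2/39, 4, sqrt(11)}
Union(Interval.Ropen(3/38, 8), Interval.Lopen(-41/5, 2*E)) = Interval.open(-41/5, 8)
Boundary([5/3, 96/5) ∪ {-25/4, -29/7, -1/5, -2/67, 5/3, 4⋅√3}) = {-25/4, -29/7, -1/5, -2/67, 5/3, 96/5}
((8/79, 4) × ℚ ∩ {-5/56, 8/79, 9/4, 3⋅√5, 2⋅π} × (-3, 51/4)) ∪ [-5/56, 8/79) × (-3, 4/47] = ({9/4} × (ℚ ∩ (-3, 51/4))) ∪ ([-5/56, 8/79) × (-3, 4/47])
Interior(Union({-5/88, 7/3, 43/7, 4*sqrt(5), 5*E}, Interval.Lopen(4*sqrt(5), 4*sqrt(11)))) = Interval.open(4*sqrt(5), 4*sqrt(11))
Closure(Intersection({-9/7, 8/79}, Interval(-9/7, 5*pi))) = {-9/7, 8/79}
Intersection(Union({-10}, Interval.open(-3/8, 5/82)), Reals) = Union({-10}, Interval.open(-3/8, 5/82))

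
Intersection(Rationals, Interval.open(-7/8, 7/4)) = Intersection(Interval.open(-7/8, 7/4), Rationals)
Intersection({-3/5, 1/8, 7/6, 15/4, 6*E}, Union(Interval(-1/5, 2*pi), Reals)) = {-3/5, 1/8, 7/6, 15/4, 6*E}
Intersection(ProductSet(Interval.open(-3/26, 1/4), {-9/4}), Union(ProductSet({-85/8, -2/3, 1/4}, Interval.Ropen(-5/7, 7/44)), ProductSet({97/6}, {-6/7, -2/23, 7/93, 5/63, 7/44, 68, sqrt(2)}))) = EmptySet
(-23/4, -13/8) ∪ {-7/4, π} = (-23/4, -13/8) ∪ {π}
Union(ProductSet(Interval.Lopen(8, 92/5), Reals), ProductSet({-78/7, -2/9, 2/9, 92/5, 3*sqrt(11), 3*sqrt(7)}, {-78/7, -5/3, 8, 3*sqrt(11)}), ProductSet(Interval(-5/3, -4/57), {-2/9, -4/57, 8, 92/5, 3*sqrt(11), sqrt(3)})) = Union(ProductSet({-78/7, -2/9, 2/9, 92/5, 3*sqrt(11), 3*sqrt(7)}, {-78/7, -5/3, 8, 3*sqrt(11)}), ProductSet(Interval(-5/3, -4/57), {-2/9, -4/57, 8, 92/5, 3*sqrt(11), sqrt(3)}), ProductSet(Interval.Lopen(8, 92/5), Reals))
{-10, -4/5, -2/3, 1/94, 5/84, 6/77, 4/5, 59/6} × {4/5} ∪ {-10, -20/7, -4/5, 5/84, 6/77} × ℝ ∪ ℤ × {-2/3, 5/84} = (ℤ × {-2/3, 5/84}) ∪ ({-10, -20/7, -4/5, 5/84, 6/77} × ℝ) ∪ ({-10, -4/5, -2/3, 1/94, 5/84, 6/77, 4/5, 59/6} × {4/5})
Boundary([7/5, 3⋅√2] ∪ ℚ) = (-∞, 7/5] ∪ [3⋅√2, ∞)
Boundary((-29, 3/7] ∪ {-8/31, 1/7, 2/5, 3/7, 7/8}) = {-29, 3/7, 7/8}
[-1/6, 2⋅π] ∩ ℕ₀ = {0, 1, …, 6}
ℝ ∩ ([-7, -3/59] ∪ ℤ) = ℤ ∪ [-7, -3/59]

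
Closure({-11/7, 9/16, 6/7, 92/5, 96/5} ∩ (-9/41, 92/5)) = {9/16, 6/7}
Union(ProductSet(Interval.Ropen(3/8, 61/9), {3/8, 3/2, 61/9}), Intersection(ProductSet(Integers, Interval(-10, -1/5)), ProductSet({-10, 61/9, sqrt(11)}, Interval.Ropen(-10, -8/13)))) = Union(ProductSet({-10}, Interval.Ropen(-10, -8/13)), ProductSet(Interval.Ropen(3/8, 61/9), {3/8, 3/2, 61/9}))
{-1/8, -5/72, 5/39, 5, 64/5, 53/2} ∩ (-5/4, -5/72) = {-1/8}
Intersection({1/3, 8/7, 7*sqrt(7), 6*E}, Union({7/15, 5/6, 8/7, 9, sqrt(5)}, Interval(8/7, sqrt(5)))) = {8/7}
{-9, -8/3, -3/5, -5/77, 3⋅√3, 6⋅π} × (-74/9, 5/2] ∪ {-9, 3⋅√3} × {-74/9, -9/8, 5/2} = ({-9, 3⋅√3} × {-74/9, -9/8, 5/2}) ∪ ({-9, -8/3, -3/5, -5/77, 3⋅√3, 6⋅π} × (-74/9, 5/2])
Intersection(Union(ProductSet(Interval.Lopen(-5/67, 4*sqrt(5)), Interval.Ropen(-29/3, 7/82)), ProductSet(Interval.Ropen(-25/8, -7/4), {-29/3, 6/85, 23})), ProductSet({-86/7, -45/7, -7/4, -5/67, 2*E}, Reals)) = ProductSet({2*E}, Interval.Ropen(-29/3, 7/82))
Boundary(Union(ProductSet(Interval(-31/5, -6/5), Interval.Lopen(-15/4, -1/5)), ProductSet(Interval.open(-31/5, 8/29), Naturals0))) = Union(ProductSet({-31/5, -6/5}, Interval(-15/4, -1/5)), ProductSet(Interval(-31/5, -6/5), {-15/4, -1/5}), ProductSet(Interval(-31/5, 8/29), Complement(Naturals0, Interval.open(-15/4, -1/5))), ProductSet(Union({-31/5}, Interval(-6/5, 8/29)), Naturals0))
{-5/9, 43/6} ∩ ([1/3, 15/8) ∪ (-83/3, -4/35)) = {-5/9}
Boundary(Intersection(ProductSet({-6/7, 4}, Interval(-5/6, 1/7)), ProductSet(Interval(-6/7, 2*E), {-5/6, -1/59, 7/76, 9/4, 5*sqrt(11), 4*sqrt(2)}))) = ProductSet({-6/7, 4}, {-5/6, -1/59, 7/76})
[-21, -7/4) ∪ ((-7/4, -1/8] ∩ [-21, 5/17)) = [-21, -7/4) ∪ (-7/4, -1/8]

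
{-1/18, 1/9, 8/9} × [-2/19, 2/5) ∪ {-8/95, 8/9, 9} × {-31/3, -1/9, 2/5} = ({-8/95, 8/9, 9} × {-31/3, -1/9, 2/5}) ∪ ({-1/18, 1/9, 8/9} × [-2/19, 2/5))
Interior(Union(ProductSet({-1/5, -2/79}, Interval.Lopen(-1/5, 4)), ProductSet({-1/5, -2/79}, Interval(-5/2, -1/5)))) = EmptySet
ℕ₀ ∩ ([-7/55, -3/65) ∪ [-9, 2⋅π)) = {0, 1, …, 6}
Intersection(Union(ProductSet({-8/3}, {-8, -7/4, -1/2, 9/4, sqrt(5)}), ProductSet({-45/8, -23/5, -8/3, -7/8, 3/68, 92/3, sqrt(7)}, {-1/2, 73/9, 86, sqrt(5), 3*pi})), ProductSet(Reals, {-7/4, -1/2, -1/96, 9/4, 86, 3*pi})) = Union(ProductSet({-8/3}, {-7/4, -1/2, 9/4}), ProductSet({-45/8, -23/5, -8/3, -7/8, 3/68, 92/3, sqrt(7)}, {-1/2, 86, 3*pi}))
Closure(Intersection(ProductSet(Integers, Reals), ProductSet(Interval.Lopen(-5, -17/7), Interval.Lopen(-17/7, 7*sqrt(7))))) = ProductSet(Range(-4, -2, 1), Interval(-17/7, 7*sqrt(7)))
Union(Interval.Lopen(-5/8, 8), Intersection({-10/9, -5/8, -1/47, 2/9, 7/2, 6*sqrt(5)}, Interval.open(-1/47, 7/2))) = Interval.Lopen(-5/8, 8)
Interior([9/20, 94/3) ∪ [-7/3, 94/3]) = (-7/3, 94/3)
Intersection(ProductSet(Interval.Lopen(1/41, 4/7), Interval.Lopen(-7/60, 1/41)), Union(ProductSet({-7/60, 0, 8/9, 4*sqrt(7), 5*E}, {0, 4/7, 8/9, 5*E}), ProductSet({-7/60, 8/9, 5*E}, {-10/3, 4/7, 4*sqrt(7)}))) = EmptySet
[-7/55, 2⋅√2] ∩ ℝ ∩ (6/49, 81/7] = (6/49, 2⋅√2]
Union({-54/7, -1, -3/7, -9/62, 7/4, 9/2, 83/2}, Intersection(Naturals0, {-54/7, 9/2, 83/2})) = {-54/7, -1, -3/7, -9/62, 7/4, 9/2, 83/2}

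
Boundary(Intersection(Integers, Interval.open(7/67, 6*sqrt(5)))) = Range(1, 14, 1)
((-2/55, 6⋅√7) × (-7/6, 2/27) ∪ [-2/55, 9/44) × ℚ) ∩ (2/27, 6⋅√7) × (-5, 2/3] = ((2/27, 9/44) × (ℚ ∩ (-5, 2/3])) ∪ ((2/27, 6⋅√7) × (-7/6, 2/27))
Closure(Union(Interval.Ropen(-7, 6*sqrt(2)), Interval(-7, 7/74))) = Interval(-7, 6*sqrt(2))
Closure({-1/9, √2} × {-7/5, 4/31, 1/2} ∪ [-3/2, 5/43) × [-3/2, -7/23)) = ({-3/2, 5/43} × [-3/2, -7/23]) ∪ ([-3/2, 5/43] × {-3/2, -7/23}) ∪ ({-1/9, √2} × {-7/5, 4/31, 1/2}) ∪ ([-3/2, 5/43) × [-3/2, -7/23))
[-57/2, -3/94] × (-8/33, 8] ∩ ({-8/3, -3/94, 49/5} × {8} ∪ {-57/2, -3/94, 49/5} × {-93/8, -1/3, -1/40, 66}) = ({-57/2, -3/94} × {-1/40}) ∪ ({-8/3, -3/94} × {8})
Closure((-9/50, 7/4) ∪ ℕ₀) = [-9/50, 7/4] ∪ ℕ₀ ∪ (ℕ₀ \ (-9/50, 7/4))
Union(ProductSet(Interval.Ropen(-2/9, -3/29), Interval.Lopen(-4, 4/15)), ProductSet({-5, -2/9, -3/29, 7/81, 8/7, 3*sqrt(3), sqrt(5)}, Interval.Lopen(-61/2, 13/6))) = Union(ProductSet({-5, -2/9, -3/29, 7/81, 8/7, 3*sqrt(3), sqrt(5)}, Interval.Lopen(-61/2, 13/6)), ProductSet(Interval.Ropen(-2/9, -3/29), Interval.Lopen(-4, 4/15)))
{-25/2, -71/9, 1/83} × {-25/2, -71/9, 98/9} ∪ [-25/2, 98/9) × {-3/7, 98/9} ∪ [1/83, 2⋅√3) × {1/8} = ({-25/2, -71/9, 1/83} × {-25/2, -71/9, 98/9}) ∪ ([-25/2, 98/9) × {-3/7, 98/9}) ∪ ([1/83, 2⋅√3) × {1/8})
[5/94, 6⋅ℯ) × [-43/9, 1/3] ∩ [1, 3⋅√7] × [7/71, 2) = [1, 3⋅√7] × [7/71, 1/3]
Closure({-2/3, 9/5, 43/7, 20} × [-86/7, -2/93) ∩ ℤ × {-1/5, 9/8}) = {20} × {-1/5}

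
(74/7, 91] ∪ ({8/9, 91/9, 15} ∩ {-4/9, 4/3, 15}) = (74/7, 91]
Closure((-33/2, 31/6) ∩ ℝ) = [-33/2, 31/6]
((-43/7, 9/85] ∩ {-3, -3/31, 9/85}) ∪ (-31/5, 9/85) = (-31/5, 9/85]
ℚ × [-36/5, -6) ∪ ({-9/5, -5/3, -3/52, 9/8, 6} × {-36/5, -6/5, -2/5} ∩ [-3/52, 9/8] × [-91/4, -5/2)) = ℚ × [-36/5, -6)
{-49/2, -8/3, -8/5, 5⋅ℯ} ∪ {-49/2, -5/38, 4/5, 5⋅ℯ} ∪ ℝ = ℝ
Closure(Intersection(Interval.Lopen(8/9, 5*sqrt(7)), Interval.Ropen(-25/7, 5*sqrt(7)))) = Interval(8/9, 5*sqrt(7))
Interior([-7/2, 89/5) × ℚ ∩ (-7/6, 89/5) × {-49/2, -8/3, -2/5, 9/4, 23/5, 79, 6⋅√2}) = ∅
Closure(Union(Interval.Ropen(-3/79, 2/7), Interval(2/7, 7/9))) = Interval(-3/79, 7/9)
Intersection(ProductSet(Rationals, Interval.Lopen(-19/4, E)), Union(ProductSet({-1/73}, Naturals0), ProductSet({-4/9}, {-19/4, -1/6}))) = Union(ProductSet({-4/9}, {-1/6}), ProductSet({-1/73}, Range(0, 3, 1)))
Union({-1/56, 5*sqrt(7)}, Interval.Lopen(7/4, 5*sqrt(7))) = Union({-1/56}, Interval.Lopen(7/4, 5*sqrt(7)))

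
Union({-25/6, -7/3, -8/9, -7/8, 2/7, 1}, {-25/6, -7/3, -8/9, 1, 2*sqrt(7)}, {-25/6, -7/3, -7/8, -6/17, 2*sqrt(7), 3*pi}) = {-25/6, -7/3, -8/9, -7/8, -6/17, 2/7, 1, 2*sqrt(7), 3*pi}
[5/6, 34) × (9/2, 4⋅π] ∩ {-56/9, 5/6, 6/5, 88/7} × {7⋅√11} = ∅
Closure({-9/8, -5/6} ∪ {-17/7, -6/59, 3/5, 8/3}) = {-17/7, -9/8, -5/6, -6/59, 3/5, 8/3}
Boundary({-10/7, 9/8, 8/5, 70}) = {-10/7, 9/8, 8/5, 70}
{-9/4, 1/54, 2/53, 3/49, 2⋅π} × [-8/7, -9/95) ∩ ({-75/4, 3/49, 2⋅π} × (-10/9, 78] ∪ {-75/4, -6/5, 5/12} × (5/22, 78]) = {3/49, 2⋅π} × (-10/9, -9/95)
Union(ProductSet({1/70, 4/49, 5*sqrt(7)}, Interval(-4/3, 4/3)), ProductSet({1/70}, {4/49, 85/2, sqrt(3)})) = Union(ProductSet({1/70}, {4/49, 85/2, sqrt(3)}), ProductSet({1/70, 4/49, 5*sqrt(7)}, Interval(-4/3, 4/3)))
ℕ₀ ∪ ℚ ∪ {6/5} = ℚ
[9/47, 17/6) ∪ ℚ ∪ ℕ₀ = ℚ ∪ [9/47, 17/6]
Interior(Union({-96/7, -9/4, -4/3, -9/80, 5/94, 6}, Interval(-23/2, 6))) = Interval.open(-23/2, 6)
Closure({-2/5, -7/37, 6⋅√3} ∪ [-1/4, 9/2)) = {-2/5, 6⋅√3} ∪ [-1/4, 9/2]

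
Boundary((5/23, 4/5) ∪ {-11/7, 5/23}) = {-11/7, 5/23, 4/5}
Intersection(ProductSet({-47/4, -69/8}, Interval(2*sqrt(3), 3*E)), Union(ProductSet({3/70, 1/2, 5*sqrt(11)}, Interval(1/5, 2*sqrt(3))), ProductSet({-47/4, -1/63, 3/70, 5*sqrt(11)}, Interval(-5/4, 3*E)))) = ProductSet({-47/4}, Interval(2*sqrt(3), 3*E))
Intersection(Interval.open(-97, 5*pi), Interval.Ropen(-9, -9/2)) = Interval.Ropen(-9, -9/2)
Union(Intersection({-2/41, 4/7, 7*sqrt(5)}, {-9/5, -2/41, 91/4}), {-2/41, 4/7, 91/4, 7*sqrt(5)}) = {-2/41, 4/7, 91/4, 7*sqrt(5)}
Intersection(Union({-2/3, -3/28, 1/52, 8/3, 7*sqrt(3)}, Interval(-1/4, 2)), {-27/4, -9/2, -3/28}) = {-3/28}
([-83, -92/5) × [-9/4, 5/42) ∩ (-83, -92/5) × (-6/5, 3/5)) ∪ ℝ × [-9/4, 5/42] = ℝ × [-9/4, 5/42]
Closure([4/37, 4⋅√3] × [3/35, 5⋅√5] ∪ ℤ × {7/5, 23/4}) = (ℤ × {7/5, 23/4}) ∪ ([4/37, 4⋅√3] × [3/35, 5⋅√5])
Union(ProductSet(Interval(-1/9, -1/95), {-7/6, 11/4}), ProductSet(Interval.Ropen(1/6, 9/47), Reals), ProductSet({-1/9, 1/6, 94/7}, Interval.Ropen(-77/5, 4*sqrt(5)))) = Union(ProductSet({-1/9, 1/6, 94/7}, Interval.Ropen(-77/5, 4*sqrt(5))), ProductSet(Interval(-1/9, -1/95), {-7/6, 11/4}), ProductSet(Interval.Ropen(1/6, 9/47), Reals))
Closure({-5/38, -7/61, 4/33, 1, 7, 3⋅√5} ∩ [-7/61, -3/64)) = {-7/61}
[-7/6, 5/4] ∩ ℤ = {-1, 0, 1}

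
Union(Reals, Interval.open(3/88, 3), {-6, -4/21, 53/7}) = Interval(-oo, oo)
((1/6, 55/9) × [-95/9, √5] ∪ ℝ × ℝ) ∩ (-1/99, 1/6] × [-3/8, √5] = (-1/99, 1/6] × [-3/8, √5]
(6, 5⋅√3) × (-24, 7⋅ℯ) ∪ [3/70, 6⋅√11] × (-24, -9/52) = ([3/70, 6⋅√11] × (-24, -9/52)) ∪ ((6, 5⋅√3) × (-24, 7⋅ℯ))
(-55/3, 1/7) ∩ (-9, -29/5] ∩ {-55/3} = ∅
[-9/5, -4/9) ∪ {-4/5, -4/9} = [-9/5, -4/9]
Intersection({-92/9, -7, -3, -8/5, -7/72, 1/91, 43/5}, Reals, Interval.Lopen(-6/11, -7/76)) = {-7/72}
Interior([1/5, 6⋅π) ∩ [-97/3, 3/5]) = (1/5, 3/5)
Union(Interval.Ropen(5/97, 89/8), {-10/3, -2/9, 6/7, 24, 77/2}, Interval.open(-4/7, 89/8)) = Union({-10/3, 24, 77/2}, Interval.open(-4/7, 89/8))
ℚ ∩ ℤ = ℤ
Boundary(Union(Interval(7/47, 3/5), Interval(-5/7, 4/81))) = {-5/7, 4/81, 7/47, 3/5}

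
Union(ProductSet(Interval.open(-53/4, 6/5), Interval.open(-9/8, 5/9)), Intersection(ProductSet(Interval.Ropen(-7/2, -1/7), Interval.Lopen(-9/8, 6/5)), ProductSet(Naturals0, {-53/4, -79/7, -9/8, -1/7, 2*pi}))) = ProductSet(Interval.open(-53/4, 6/5), Interval.open(-9/8, 5/9))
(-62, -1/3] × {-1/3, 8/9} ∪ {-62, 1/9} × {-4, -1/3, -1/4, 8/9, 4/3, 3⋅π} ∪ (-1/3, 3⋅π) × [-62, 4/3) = ((-62, -1/3] × {-1/3, 8/9}) ∪ ({-62, 1/9} × {-4, -1/3, -1/4, 8/9, 4/3, 3⋅π}) ∪ ((-1/3, 3⋅π) × [-62, 4/3))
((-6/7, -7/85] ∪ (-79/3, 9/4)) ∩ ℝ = (-79/3, 9/4)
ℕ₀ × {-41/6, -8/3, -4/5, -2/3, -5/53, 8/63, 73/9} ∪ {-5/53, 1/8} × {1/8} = ({-5/53, 1/8} × {1/8}) ∪ (ℕ₀ × {-41/6, -8/3, -4/5, -2/3, -5/53, 8/63, 73/9})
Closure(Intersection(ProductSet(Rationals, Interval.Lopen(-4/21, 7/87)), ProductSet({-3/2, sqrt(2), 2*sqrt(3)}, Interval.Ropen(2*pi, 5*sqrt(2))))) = EmptySet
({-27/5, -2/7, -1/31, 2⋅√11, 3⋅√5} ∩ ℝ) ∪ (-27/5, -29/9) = [-27/5, -29/9) ∪ {-2/7, -1/31, 2⋅√11, 3⋅√5}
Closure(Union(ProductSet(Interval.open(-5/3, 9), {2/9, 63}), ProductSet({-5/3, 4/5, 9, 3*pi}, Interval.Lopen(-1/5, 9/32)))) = Union(ProductSet({-5/3, 4/5, 9, 3*pi}, Interval(-1/5, 9/32)), ProductSet(Interval(-5/3, 9), {2/9, 63}))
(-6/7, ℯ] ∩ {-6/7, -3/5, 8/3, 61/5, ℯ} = {-3/5, 8/3, ℯ}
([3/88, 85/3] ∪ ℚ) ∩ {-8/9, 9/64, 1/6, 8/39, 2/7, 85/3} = {-8/9, 9/64, 1/6, 8/39, 2/7, 85/3}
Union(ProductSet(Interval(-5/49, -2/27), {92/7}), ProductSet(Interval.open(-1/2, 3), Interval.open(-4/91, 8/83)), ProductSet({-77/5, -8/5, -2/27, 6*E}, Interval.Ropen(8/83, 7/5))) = Union(ProductSet({-77/5, -8/5, -2/27, 6*E}, Interval.Ropen(8/83, 7/5)), ProductSet(Interval.open(-1/2, 3), Interval.open(-4/91, 8/83)), ProductSet(Interval(-5/49, -2/27), {92/7}))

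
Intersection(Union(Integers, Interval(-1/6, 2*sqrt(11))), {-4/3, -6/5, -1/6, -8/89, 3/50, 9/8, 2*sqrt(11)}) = {-1/6, -8/89, 3/50, 9/8, 2*sqrt(11)}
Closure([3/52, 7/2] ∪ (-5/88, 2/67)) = [-5/88, 2/67] ∪ [3/52, 7/2]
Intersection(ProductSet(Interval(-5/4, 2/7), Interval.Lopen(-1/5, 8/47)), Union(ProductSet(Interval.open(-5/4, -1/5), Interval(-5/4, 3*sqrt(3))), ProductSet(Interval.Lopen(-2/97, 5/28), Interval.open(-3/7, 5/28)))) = ProductSet(Union(Interval.open(-5/4, -1/5), Interval.Lopen(-2/97, 5/28)), Interval.Lopen(-1/5, 8/47))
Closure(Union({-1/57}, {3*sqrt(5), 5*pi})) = {-1/57, 3*sqrt(5), 5*pi}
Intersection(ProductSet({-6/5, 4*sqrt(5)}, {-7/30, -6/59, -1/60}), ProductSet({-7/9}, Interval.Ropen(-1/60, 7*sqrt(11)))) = EmptySet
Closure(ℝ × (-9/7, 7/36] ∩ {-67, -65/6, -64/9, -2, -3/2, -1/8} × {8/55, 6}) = {-67, -65/6, -64/9, -2, -3/2, -1/8} × {8/55}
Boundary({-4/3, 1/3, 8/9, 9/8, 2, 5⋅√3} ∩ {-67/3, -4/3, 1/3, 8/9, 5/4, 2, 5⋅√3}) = {-4/3, 1/3, 8/9, 2, 5⋅√3}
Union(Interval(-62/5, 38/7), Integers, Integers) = Union(Integers, Interval(-62/5, 38/7))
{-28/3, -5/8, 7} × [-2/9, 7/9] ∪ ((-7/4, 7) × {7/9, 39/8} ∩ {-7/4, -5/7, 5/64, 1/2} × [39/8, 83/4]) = ({-5/7, 5/64, 1/2} × {39/8}) ∪ ({-28/3, -5/8, 7} × [-2/9, 7/9])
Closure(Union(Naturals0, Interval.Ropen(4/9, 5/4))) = Union(Complement(Naturals0, Interval.open(4/9, 5/4)), Interval(4/9, 5/4), Naturals0)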